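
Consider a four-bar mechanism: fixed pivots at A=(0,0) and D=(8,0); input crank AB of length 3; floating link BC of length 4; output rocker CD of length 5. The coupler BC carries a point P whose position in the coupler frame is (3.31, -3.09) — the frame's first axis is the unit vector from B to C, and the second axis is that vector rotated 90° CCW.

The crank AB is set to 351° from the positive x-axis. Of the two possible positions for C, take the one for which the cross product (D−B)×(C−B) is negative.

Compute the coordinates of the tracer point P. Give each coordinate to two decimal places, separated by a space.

A=(0,0), D=(8.00,0)
B = A + 3.00·(cos351°, sin351°) = (2.9631, -0.4693)
|BD| = 5.0588
circle(B,4.00) ∩ circle(D,5.00): a=1.6398, h=3.6484
  candidates: C₊=(4.2574,3.3155) cross=18.456; C₋=(4.9343,-3.9499) cross=-18.456
  mode - wants cross < 0 → take C=(4.9343,-3.9499) (cross=-18.456)
ex = (C−B)/|BC| = (0.4928,-0.8701); ey = (0.8701,0.4928)
P = B + 3.31·ex + -3.09·ey = (1.9055,-4.8722)

1.91 -4.87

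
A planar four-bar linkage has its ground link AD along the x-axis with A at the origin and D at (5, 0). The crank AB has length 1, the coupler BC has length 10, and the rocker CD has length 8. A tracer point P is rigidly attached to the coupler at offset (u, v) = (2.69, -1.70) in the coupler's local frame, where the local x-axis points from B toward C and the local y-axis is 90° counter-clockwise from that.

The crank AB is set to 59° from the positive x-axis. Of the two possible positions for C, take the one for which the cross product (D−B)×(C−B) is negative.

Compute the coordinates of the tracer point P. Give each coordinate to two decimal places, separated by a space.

A=(0,0), D=(5.00,0)
B = A + 1.00·(cos59°, sin59°) = (0.5150, 0.8572)
|BD| = 4.5661
circle(B,10.00) ∩ circle(D,8.00): a=6.2251, h=7.8261
  candidates: C₊=(8.0986,7.3755) cross=35.735; C₋=(5.1604,-7.9984) cross=-35.735
  mode - wants cross < 0 → take C=(5.1604,-7.9984) (cross=-35.735)
ex = (C−B)/|BC| = (0.4645,-0.8856); ey = (0.8856,0.4645)
P = B + 2.69·ex + -1.70·ey = (0.2592,-2.3147)

0.26 -2.31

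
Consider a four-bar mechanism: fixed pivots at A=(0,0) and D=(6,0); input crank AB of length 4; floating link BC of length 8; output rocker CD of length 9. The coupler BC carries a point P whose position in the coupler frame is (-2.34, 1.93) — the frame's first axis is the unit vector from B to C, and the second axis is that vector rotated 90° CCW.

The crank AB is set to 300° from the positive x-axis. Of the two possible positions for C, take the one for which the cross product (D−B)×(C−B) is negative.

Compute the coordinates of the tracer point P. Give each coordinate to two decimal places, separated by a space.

1.53 -0.47

A=(0,0), D=(6.00,0)
B = A + 4.00·(cos300°, sin300°) = (2.0000, -3.4641)
|BD| = 5.2915
circle(B,8.00) ∩ circle(D,9.00): a=1.0394, h=7.9322
  candidates: C₊=(-2.4071,3.2125) cross=41.973; C₋=(7.9786,-8.7798) cross=-41.973
  mode - wants cross < 0 → take C=(7.9786,-8.7798) (cross=-41.973)
ex = (C−B)/|BC| = (0.7473,-0.6645); ey = (0.6645,0.7473)
P = B + -2.34·ex + 1.93·ey = (1.5337,-0.4669)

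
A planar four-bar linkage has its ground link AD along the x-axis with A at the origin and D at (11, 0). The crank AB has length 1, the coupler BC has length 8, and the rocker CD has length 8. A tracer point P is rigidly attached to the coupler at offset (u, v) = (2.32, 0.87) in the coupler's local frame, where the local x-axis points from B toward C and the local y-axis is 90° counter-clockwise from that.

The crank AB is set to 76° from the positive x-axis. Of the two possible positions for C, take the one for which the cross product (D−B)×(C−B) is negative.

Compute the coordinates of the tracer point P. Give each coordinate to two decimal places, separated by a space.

2.34 -0.35

A=(0,0), D=(11.00,0)
B = A + 1.00·(cos76°, sin76°) = (0.2419, 0.9703)
|BD| = 10.8017
circle(B,8.00) ∩ circle(D,8.00): a=5.4009, h=5.9017
  candidates: C₊=(6.1511,6.3630) cross=63.749; C₋=(5.0908,-5.3927) cross=-63.749
  mode - wants cross < 0 → take C=(5.0908,-5.3927) (cross=-63.749)
ex = (C−B)/|BC| = (0.6061,-0.7954); ey = (0.7954,0.6061)
P = B + 2.32·ex + 0.87·ey = (2.3401,-0.3477)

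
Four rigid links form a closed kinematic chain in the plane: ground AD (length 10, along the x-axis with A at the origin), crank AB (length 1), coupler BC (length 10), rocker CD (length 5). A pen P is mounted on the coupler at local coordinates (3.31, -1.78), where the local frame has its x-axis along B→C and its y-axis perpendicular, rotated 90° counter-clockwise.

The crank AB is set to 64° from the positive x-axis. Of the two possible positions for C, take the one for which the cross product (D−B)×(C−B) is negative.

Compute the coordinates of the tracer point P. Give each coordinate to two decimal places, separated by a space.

2.14 -2.45

A=(0,0), D=(10.00,0)
B = A + 1.00·(cos64°, sin64°) = (0.4384, 0.8988)
|BD| = 9.6038
circle(B,10.00) ∩ circle(D,5.00): a=8.7066, h=4.9188
  candidates: C₊=(9.5671,4.9812) cross=47.240; C₋=(8.6464,-4.8133) cross=-47.240
  mode - wants cross < 0 → take C=(8.6464,-4.8133) (cross=-47.240)
ex = (C−B)/|BC| = (0.8208,-0.5712); ey = (0.5712,0.8208)
P = B + 3.31·ex + -1.78·ey = (2.1385,-2.4529)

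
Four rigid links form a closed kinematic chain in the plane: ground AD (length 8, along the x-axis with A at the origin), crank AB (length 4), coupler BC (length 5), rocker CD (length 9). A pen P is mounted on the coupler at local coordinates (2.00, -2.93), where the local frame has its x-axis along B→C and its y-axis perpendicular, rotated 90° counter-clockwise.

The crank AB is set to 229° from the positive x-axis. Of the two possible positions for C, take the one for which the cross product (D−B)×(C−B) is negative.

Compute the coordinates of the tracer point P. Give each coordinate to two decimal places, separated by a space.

A=(0,0), D=(8.00,0)
B = A + 4.00·(cos229°, sin229°) = (-2.6242, -3.0188)
|BD| = 11.0448
circle(B,5.00) ∩ circle(D,9.00): a=2.9873, h=4.0095
  candidates: C₊=(-0.8466,1.6545) cross=44.284; C₋=(1.3452,-6.0592) cross=-44.284
  mode - wants cross < 0 → take C=(1.3452,-6.0592) (cross=-44.284)
ex = (C−B)/|BC| = (0.7939,-0.6081); ey = (0.6081,0.7939)
P = B + 2.00·ex + -2.93·ey = (-2.8181,-6.5611)

-2.82 -6.56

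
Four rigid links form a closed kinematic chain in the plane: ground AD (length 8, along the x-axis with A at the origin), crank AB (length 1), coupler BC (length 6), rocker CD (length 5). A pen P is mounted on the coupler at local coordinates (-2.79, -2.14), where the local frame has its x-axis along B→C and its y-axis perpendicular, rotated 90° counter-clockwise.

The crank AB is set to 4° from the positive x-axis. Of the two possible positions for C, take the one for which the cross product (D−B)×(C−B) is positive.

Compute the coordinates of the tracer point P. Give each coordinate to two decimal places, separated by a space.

0.47 -3.41

A=(0,0), D=(8.00,0)
B = A + 1.00·(cos4°, sin4°) = (0.9976, 0.0698)
|BD| = 7.0028
circle(B,6.00) ∩ circle(D,5.00): a=4.2868, h=4.1980
  candidates: C₊=(5.3260,4.2249) cross=29.398; C₋=(5.2423,-4.1708) cross=-29.398
  mode + wants cross > 0 → take C=(5.3260,4.2249) (cross=29.398)
ex = (C−B)/|BC| = (0.7214,0.6925); ey = (-0.6925,0.7214)
P = B + -2.79·ex + -2.14·ey = (0.4668,-3.4062)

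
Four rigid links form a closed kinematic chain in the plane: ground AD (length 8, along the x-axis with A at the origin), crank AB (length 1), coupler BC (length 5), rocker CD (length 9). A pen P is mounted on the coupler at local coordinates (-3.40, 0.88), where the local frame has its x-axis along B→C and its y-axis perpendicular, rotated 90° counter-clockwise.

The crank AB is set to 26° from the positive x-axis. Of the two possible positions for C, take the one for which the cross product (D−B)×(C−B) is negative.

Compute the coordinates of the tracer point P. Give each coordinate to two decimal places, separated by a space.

A=(0,0), D=(8.00,0)
B = A + 1.00·(cos26°, sin26°) = (0.8988, 0.4384)
|BD| = 7.1147
circle(B,5.00) ∩ circle(D,9.00): a=-0.3781, h=4.9857
  candidates: C₊=(0.8286,5.4379) cross=35.472; C₋=(0.2142,-4.5145) cross=-35.472
  mode - wants cross < 0 → take C=(0.2142,-4.5145) (cross=-35.472)
ex = (C−B)/|BC| = (-0.1369,-0.9906); ey = (0.9906,-0.1369)
P = B + -3.40·ex + 0.88·ey = (2.2360,3.6859)

2.24 3.69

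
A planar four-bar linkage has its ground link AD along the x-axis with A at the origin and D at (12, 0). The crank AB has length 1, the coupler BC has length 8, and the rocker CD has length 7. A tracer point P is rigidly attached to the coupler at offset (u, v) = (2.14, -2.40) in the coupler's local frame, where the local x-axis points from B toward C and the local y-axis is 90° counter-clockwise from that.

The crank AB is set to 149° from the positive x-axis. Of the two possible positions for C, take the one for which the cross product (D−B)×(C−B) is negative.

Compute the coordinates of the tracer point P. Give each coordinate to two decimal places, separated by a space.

-0.26 -2.64

A=(0,0), D=(12.00,0)
B = A + 1.00·(cos149°, sin149°) = (-0.8572, 0.5150)
|BD| = 12.8675
circle(B,8.00) ∩ circle(D,7.00): a=7.0166, h=3.8428
  candidates: C₊=(6.3076,4.0739) cross=49.447; C₋=(6.0000,-3.6056) cross=-49.447
  mode - wants cross < 0 → take C=(6.0000,-3.6056) (cross=-49.447)
ex = (C−B)/|BC| = (0.8571,-0.5151); ey = (0.5151,0.8571)
P = B + 2.14·ex + -2.40·ey = (-0.2591,-2.6444)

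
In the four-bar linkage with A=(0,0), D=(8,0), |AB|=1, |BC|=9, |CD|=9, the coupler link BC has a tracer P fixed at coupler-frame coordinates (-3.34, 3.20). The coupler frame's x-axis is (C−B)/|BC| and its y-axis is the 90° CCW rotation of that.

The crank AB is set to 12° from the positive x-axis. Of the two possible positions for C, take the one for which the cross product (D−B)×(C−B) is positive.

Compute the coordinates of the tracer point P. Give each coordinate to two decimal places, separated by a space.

A=(0,0), D=(8.00,0)
B = A + 1.00·(cos12°, sin12°) = (0.9781, 0.2079)
|BD| = 7.0249
circle(B,9.00) ∩ circle(D,9.00): a=3.5125, h=8.2863
  candidates: C₊=(4.7343,8.3866) cross=58.211; C₋=(4.2438,-8.1787) cross=-58.211
  mode + wants cross > 0 → take C=(4.7343,8.3866) (cross=58.211)
ex = (C−B)/|BC| = (0.4174,0.9087); ey = (-0.9087,0.4174)
P = B + -3.34·ex + 3.20·ey = (-3.3238,-1.4918)

-3.32 -1.49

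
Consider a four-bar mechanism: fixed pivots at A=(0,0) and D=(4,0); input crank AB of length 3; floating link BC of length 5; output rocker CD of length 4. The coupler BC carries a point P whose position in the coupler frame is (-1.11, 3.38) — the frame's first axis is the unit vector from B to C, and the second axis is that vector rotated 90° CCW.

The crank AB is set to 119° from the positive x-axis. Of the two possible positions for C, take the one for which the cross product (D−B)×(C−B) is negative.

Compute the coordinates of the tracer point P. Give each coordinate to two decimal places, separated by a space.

1.21 4.98

A=(0,0), D=(4.00,0)
B = A + 3.00·(cos119°, sin119°) = (-1.4544, 2.6239)
|BD| = 6.0527
circle(B,5.00) ∩ circle(D,4.00): a=3.7698, h=3.2846
  candidates: C₊=(3.3666,3.9495) cross=19.881; C₋=(0.5189,-1.9703) cross=-19.881
  mode - wants cross < 0 → take C=(0.5189,-1.9703) (cross=-19.881)
ex = (C−B)/|BC| = (0.3947,-0.9188); ey = (0.9188,0.3947)
P = B + -1.11·ex + 3.38·ey = (1.2131,4.9777)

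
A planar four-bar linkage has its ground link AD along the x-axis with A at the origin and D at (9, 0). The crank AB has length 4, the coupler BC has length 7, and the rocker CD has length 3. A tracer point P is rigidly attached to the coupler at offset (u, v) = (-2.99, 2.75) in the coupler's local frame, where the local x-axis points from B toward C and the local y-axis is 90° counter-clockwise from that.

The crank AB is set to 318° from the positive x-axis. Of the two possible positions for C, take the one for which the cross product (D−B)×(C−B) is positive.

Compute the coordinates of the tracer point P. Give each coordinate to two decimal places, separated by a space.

-1.06 -3.14

A=(0,0), D=(9.00,0)
B = A + 4.00·(cos318°, sin318°) = (2.9726, -2.6765)
|BD| = 6.5950
circle(B,7.00) ∩ circle(D,3.00): a=6.3301, h=2.9883
  candidates: C₊=(7.5452,2.6236) cross=19.708; C₋=(9.9707,-2.8386) cross=-19.708
  mode + wants cross > 0 → take C=(7.5452,2.6236) (cross=19.708)
ex = (C−B)/|BC| = (0.6532,0.7572); ey = (-0.7572,0.6532)
P = B + -2.99·ex + 2.75·ey = (-1.0628,-3.1441)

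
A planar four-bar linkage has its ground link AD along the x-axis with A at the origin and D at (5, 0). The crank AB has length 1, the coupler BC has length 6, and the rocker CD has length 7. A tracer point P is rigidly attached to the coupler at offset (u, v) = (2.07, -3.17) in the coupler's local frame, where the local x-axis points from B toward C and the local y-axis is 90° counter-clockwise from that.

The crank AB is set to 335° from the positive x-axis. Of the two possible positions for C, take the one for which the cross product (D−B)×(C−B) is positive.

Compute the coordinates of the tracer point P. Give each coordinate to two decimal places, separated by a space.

A=(0,0), D=(5.00,0)
B = A + 1.00·(cos335°, sin335°) = (0.9063, -0.4226)
|BD| = 4.1154
circle(B,6.00) ∩ circle(D,7.00): a=0.4783, h=5.9809
  candidates: C₊=(0.7679,5.5758) cross=24.614; C₋=(1.9963,-6.3228) cross=-24.614
  mode + wants cross > 0 → take C=(0.7679,5.5758) (cross=24.614)
ex = (C−B)/|BC| = (-0.0231,0.9997); ey = (-0.9997,-0.0231)
P = B + 2.07·ex + -3.17·ey = (4.0277,1.7200)

4.03 1.72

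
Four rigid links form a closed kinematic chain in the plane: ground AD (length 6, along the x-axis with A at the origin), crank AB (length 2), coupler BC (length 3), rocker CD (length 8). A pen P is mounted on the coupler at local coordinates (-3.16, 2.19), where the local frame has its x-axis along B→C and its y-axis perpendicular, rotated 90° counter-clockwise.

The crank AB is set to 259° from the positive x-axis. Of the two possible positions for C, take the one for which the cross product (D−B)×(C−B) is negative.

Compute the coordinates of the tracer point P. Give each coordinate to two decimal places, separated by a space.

A=(0,0), D=(6.00,0)
B = A + 2.00·(cos259°, sin259°) = (-0.3816, -1.9633)
|BD| = 6.6768
circle(B,3.00) ∩ circle(D,8.00): a=-0.7804, h=2.8967
  candidates: C₊=(-1.9792,0.5760) cross=19.341; C₋=(-0.2757,-4.9614) cross=-19.341
  mode - wants cross < 0 → take C=(-0.2757,-4.9614) (cross=-19.341)
ex = (C−B)/|BC| = (0.0353,-0.9994); ey = (0.9994,0.0353)
P = B + -3.16·ex + 2.19·ey = (1.6955,1.2721)

1.70 1.27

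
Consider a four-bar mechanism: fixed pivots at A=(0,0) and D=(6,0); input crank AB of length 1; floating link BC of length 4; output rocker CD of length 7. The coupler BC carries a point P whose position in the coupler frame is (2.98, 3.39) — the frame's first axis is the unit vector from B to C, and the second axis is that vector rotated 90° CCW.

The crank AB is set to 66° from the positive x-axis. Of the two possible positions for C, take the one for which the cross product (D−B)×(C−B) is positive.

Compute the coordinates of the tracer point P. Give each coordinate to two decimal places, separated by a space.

A=(0,0), D=(6.00,0)
B = A + 1.00·(cos66°, sin66°) = (0.4067, 0.9135)
|BD| = 5.6674
circle(B,4.00) ∩ circle(D,7.00): a=-0.0777, h=3.9992
  candidates: C₊=(0.9747,4.8730) cross=22.665; C₋=(-0.3146,-3.0209) cross=-22.665
  mode + wants cross > 0 → take C=(0.9747,4.8730) (cross=22.665)
ex = (C−B)/|BC| = (0.1420,0.9899); ey = (-0.9899,0.1420)
P = B + 2.98·ex + 3.39·ey = (-2.5258,4.3447)

-2.53 4.34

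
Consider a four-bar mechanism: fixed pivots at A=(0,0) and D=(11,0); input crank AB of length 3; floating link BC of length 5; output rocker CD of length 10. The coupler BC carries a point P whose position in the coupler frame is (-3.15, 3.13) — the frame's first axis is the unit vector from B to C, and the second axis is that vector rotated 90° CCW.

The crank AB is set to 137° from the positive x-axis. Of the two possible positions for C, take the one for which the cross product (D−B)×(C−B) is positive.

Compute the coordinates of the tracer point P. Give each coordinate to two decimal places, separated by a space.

A=(0,0), D=(11.00,0)
B = A + 3.00·(cos137°, sin137°) = (-2.1941, 2.0460)
|BD| = 13.3518
circle(B,5.00) ∩ circle(D,10.00): a=3.8673, h=3.1693
  candidates: C₊=(2.1132,4.5852) cross=42.315; C₋=(1.1419,-1.6785) cross=-42.315
  mode + wants cross > 0 → take C=(2.1132,4.5852) (cross=42.315)
ex = (C−B)/|BC| = (0.8614,0.5078); ey = (-0.5078,0.8614)
P = B + -3.15·ex + 3.13·ey = (-6.4972,3.1426)

-6.50 3.14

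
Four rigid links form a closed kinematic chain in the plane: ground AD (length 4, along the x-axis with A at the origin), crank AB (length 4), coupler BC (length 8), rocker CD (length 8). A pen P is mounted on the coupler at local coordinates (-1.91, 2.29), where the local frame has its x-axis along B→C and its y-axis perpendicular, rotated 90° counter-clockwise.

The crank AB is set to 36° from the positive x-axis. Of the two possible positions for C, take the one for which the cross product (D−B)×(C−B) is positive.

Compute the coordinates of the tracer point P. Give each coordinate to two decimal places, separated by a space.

0.99 4.31

A=(0,0), D=(4.00,0)
B = A + 4.00·(cos36°, sin36°) = (3.2361, 2.3511)
|BD| = 2.4721
circle(B,8.00) ∩ circle(D,8.00): a=1.2361, h=7.9039
  candidates: C₊=(11.1351,3.6180) cross=19.540; C₋=(-3.8991,-1.2669) cross=-19.540
  mode + wants cross > 0 → take C=(11.1351,3.6180) (cross=19.540)
ex = (C−B)/|BC| = (0.9874,0.1584); ey = (-0.1584,0.9874)
P = B + -1.91·ex + 2.29·ey = (0.9875,4.3098)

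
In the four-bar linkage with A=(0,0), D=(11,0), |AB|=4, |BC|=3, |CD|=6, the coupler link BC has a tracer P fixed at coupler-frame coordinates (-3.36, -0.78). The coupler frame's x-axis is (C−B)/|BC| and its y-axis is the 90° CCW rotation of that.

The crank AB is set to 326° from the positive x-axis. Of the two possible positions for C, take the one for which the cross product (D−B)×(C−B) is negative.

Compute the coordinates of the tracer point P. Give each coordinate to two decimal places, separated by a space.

-0.08 -1.63

A=(0,0), D=(11.00,0)
B = A + 4.00·(cos326°, sin326°) = (3.3162, -2.2368)
|BD| = 8.0028
circle(B,3.00) ∩ circle(D,6.00): a=2.3145, h=1.9087
  candidates: C₊=(5.0049,0.2428) cross=15.275; C₋=(6.0719,-3.4225) cross=-15.275
  mode - wants cross < 0 → take C=(6.0719,-3.4225) (cross=-15.275)
ex = (C−B)/|BC| = (0.9186,-0.3952); ey = (0.3952,0.9186)
P = B + -3.36·ex + -0.78·ey = (-0.0786,-1.6252)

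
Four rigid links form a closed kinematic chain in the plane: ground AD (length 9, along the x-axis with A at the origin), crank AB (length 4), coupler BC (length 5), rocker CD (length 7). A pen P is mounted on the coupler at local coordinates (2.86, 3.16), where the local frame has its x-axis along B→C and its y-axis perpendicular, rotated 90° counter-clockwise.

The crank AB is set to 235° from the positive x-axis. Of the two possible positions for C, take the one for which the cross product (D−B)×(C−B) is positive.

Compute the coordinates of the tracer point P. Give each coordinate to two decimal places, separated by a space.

-1.38 0.89

A=(0,0), D=(9.00,0)
B = A + 4.00·(cos235°, sin235°) = (-2.2943, -3.2766)
|BD| = 11.7600
circle(B,5.00) ∩ circle(D,7.00): a=4.8596, h=1.1766
  candidates: C₊=(2.0450,-0.7926) cross=13.837; C₋=(2.7007,-3.0526) cross=-13.837
  mode + wants cross > 0 → take C=(2.0450,-0.7926) (cross=13.837)
ex = (C−B)/|BC| = (0.8679,0.4968); ey = (-0.4968,0.8679)
P = B + 2.86·ex + 3.16·ey = (-1.3821,0.8867)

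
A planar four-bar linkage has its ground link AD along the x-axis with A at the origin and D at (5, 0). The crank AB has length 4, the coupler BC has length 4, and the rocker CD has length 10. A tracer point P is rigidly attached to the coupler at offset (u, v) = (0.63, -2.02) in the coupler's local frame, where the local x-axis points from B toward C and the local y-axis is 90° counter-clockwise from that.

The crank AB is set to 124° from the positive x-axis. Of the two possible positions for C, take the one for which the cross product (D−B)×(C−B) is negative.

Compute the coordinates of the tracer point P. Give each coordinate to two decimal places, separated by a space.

-4.14 4.25

A=(0,0), D=(5.00,0)
B = A + 4.00·(cos124°, sin124°) = (-2.2368, 3.3162)
|BD| = 7.9604
circle(B,4.00) ∩ circle(D,10.00): a=-1.2959, h=3.7843
  candidates: C₊=(-1.8385,7.2963) cross=30.124; C₋=(-4.9914,0.4158) cross=-30.124
  mode - wants cross < 0 → take C=(-4.9914,0.4158) (cross=-30.124)
ex = (C−B)/|BC| = (-0.6886,-0.7251); ey = (0.7251,-0.6886)
P = B + 0.63·ex + -2.02·ey = (-4.1353,4.2504)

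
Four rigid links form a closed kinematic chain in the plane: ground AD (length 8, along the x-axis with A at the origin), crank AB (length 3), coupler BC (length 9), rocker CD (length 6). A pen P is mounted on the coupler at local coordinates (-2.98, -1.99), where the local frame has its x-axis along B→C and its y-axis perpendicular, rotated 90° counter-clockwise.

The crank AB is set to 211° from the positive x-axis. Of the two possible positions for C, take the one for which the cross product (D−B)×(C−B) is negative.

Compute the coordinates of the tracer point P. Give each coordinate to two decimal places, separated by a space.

A=(0,0), D=(8.00,0)
B = A + 3.00·(cos211°, sin211°) = (-2.5715, -1.5451)
|BD| = 10.6838
circle(B,9.00) ∩ circle(D,6.00): a=7.4479, h=5.0526
  candidates: C₊=(4.0674,4.5315) cross=53.981; C₋=(5.5288,-5.4675) cross=-53.981
  mode - wants cross < 0 → take C=(5.5288,-5.4675) (cross=-53.981)
ex = (C−B)/|BC| = (0.9000,-0.4358); ey = (0.4358,0.9000)
P = B + -2.98·ex + -1.99·ey = (-6.1209,-2.0374)

-6.12 -2.04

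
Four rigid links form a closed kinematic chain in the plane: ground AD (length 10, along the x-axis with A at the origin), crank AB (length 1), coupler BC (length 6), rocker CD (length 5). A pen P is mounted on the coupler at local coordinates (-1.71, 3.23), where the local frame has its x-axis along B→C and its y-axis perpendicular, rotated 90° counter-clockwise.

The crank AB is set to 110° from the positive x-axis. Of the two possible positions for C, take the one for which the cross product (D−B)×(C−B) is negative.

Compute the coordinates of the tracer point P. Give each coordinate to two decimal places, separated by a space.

-0.67 4.58

A=(0,0), D=(10.00,0)
B = A + 1.00·(cos110°, sin110°) = (-0.3420, 0.9397)
|BD| = 10.3846
circle(B,6.00) ∩ circle(D,5.00): a=5.7219, h=1.8054
  candidates: C₊=(5.5198,2.2199) cross=18.748; C₋=(5.1931,-1.3761) cross=-18.748
  mode - wants cross < 0 → take C=(5.1931,-1.3761) (cross=-18.748)
ex = (C−B)/|BC| = (0.9225,-0.3860); ey = (0.3860,0.9225)
P = B + -1.71·ex + 3.23·ey = (-0.6729,4.5794)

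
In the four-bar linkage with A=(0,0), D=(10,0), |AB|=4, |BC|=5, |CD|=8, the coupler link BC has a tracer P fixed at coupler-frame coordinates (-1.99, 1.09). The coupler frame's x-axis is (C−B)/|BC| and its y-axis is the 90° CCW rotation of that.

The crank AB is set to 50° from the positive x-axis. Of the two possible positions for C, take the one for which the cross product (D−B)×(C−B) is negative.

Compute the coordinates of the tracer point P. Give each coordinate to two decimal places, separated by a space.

3.79 4.98

A=(0,0), D=(10.00,0)
B = A + 4.00·(cos50°, sin50°) = (2.5712, 3.0642)
|BD| = 8.0360
circle(B,5.00) ∩ circle(D,8.00): a=1.5914, h=4.7400
  candidates: C₊=(5.8497,6.8392) cross=38.090; C₋=(2.2349,-1.9245) cross=-38.090
  mode - wants cross < 0 → take C=(2.2349,-1.9245) (cross=-38.090)
ex = (C−B)/|BC| = (-0.0672,-0.9977); ey = (0.9977,-0.0672)
P = B + -1.99·ex + 1.09·ey = (3.7925,4.9764)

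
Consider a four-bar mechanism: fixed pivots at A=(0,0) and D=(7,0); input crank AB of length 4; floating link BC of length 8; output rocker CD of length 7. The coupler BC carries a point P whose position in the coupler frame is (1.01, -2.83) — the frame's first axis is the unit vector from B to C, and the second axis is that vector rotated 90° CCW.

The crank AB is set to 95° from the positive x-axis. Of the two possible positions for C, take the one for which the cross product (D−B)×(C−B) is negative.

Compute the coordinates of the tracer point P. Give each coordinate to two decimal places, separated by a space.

A=(0,0), D=(7.00,0)
B = A + 4.00·(cos95°, sin95°) = (-0.3486, 3.9848)
|BD| = 8.3595
circle(B,8.00) ∩ circle(D,7.00): a=5.0769, h=6.1826
  candidates: C₊=(7.0615,6.9997) cross=51.683; C₋=(1.1673,-3.8703) cross=-51.683
  mode - wants cross < 0 → take C=(1.1673,-3.8703) (cross=-51.683)
ex = (C−B)/|BC| = (0.1895,-0.9819); ey = (0.9819,0.1895)
P = B + 1.01·ex + -2.83·ey = (-2.9360,2.4568)

-2.94 2.46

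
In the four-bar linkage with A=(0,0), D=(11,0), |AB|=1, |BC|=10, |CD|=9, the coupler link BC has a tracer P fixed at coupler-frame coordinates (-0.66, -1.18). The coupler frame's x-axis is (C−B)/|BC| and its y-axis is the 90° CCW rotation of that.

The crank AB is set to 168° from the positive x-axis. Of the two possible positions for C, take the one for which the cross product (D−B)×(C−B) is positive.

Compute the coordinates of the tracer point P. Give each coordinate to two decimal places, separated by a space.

A=(0,0), D=(11.00,0)
B = A + 1.00·(cos168°, sin168°) = (-0.9781, 0.2079)
|BD| = 11.9800
circle(B,10.00) ∩ circle(D,9.00): a=6.7830, h=7.3479
  candidates: C₊=(5.9313,7.4370) cross=88.027; C₋=(5.6763,-7.2566) cross=-88.027
  mode + wants cross > 0 → take C=(5.9313,7.4370) (cross=88.027)
ex = (C−B)/|BC| = (0.6909,0.7229); ey = (-0.7229,0.6909)
P = B + -0.66·ex + -1.18·ey = (-0.5811,-1.0845)

-0.58 -1.08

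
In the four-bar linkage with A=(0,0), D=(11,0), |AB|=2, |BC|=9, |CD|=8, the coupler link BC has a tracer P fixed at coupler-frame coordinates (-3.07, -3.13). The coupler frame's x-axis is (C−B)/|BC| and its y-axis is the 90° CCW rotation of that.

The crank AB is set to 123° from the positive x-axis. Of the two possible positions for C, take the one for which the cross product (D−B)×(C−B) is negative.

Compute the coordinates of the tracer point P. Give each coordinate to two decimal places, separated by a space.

A=(0,0), D=(11.00,0)
B = A + 2.00·(cos123°, sin123°) = (-1.0893, 1.6773)
|BD| = 12.2051
circle(B,9.00) ∩ circle(D,8.00): a=6.7990, h=5.8969
  candidates: C₊=(6.4556,6.5840) cross=71.973; C₋=(4.8348,-5.0980) cross=-71.973
  mode - wants cross < 0 → take C=(4.8348,-5.0980) (cross=-71.973)
ex = (C−B)/|BC| = (0.6582,-0.7528); ey = (0.7528,0.6582)
P = B + -3.07·ex + -3.13·ey = (-5.4664,1.9282)

-5.47 1.93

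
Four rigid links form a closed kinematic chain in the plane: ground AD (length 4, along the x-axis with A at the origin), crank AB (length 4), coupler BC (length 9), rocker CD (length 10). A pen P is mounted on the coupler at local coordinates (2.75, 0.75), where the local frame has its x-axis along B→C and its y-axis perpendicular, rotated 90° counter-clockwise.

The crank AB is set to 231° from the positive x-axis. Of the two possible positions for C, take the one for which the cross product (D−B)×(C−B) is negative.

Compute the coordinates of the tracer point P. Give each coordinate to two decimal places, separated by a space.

-0.17 -4.72

A=(0,0), D=(4.00,0)
B = A + 4.00·(cos231°, sin231°) = (-2.5173, -3.1086)
|BD| = 7.2207
circle(B,9.00) ∩ circle(D,10.00): a=2.2947, h=8.7026
  candidates: C₊=(-4.1927,5.7341) cross=62.838; C₋=(3.3004,-9.9755) cross=-62.838
  mode - wants cross < 0 → take C=(3.3004,-9.9755) (cross=-62.838)
ex = (C−B)/|BC| = (0.6464,-0.7630); ey = (0.7630,0.6464)
P = B + 2.75·ex + 0.75·ey = (-0.1674,-4.7220)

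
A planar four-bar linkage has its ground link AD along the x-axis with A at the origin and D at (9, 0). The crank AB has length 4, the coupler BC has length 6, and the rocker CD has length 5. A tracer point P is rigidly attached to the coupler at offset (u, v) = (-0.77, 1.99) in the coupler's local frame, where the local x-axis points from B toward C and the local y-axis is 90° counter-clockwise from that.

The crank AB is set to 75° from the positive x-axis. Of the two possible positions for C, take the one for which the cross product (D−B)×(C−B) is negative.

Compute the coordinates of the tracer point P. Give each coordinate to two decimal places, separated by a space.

A=(0,0), D=(9.00,0)
B = A + 4.00·(cos75°, sin75°) = (1.0353, 3.8637)
|BD| = 8.8524
circle(B,6.00) ∩ circle(D,5.00): a=5.0475, h=3.2439
  candidates: C₊=(6.9925,4.5793) cross=28.716; C₋=(4.1608,-1.2579) cross=-28.716
  mode - wants cross < 0 → take C=(4.1608,-1.2579) (cross=-28.716)
ex = (C−B)/|BC| = (0.5209,-0.8536); ey = (0.8536,0.5209)
P = B + -0.77·ex + 1.99·ey = (2.3328,5.5576)

2.33 5.56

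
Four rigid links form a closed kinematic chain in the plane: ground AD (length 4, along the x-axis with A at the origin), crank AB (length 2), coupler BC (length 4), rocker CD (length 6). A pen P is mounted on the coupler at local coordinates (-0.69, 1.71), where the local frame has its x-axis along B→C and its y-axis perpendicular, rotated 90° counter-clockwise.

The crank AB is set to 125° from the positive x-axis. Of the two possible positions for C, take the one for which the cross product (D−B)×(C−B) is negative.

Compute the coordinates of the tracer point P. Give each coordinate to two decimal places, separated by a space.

A=(0,0), D=(4.00,0)
B = A + 2.00·(cos125°, sin125°) = (-1.1472, 1.6383)
|BD| = 5.4016
circle(B,4.00) ∩ circle(D,6.00): a=0.8495, h=3.9088
  candidates: C₊=(0.8478,5.1053) cross=21.114; C₋=(-1.5232,-2.3440) cross=-21.114
  mode - wants cross < 0 → take C=(-1.5232,-2.3440) (cross=-21.114)
ex = (C−B)/|BC| = (-0.0940,-0.9956); ey = (0.9956,-0.0940)
P = B + -0.69·ex + 1.71·ey = (0.6201,2.1645)

0.62 2.16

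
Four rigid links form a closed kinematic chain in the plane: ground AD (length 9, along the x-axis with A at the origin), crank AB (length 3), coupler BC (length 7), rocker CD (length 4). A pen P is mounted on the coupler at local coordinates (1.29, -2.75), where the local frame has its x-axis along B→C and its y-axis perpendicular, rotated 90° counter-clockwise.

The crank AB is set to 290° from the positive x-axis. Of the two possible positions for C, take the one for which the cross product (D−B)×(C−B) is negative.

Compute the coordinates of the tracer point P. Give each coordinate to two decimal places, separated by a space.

1.89 -5.73

A=(0,0), D=(9.00,0)
B = A + 3.00·(cos290°, sin290°) = (1.0261, -2.8191)
|BD| = 8.4576
circle(B,7.00) ∩ circle(D,4.00): a=6.1797, h=3.2880
  candidates: C₊=(5.7564,2.3407) cross=27.809; C₋=(7.9483,-3.8593) cross=-27.809
  mode - wants cross < 0 → take C=(7.9483,-3.8593) (cross=-27.809)
ex = (C−B)/|BC| = (0.9889,-0.1486); ey = (0.1486,0.9889)
P = B + 1.29·ex + -2.75·ey = (1.8931,-5.7302)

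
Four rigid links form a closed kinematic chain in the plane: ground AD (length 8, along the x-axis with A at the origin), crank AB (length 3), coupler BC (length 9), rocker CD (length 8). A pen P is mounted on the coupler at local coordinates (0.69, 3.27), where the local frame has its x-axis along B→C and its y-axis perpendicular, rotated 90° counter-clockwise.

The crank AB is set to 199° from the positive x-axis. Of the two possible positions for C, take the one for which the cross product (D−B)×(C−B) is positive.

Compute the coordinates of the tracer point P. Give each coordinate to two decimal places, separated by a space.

A=(0,0), D=(8.00,0)
B = A + 3.00·(cos199°, sin199°) = (-2.8366, -0.9767)
|BD| = 10.8805
circle(B,9.00) ∩ circle(D,8.00): a=6.2215, h=6.5033
  candidates: C₊=(2.7760,6.0589) cross=70.760; C₋=(3.9436,-6.8953) cross=-70.760
  mode + wants cross > 0 → take C=(2.7760,6.0589) (cross=70.760)
ex = (C−B)/|BC| = (0.6236,0.7817); ey = (-0.7817,0.6236)
P = B + 0.69·ex + 3.27·ey = (-4.9625,1.6019)

-4.96 1.60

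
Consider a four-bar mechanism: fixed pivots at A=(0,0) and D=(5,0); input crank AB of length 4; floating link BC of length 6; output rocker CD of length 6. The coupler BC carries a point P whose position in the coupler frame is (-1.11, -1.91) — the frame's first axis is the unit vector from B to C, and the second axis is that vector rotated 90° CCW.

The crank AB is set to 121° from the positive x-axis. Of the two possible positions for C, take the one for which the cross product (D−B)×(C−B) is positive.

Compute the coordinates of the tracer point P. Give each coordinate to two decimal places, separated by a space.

-2.33 1.24

A=(0,0), D=(5.00,0)
B = A + 4.00·(cos121°, sin121°) = (-2.0602, 3.4287)
|BD| = 7.8487
circle(B,6.00) ∩ circle(D,6.00): a=3.9243, h=4.5387
  candidates: C₊=(3.4526,5.7970) cross=35.623; C₋=(-0.5128,-2.3684) cross=-35.623
  mode + wants cross > 0 → take C=(3.4526,5.7970) (cross=35.623)
ex = (C−B)/|BC| = (0.9188,0.3947); ey = (-0.3947,0.9188)
P = B + -1.11·ex + -1.91·ey = (-2.3261,1.2356)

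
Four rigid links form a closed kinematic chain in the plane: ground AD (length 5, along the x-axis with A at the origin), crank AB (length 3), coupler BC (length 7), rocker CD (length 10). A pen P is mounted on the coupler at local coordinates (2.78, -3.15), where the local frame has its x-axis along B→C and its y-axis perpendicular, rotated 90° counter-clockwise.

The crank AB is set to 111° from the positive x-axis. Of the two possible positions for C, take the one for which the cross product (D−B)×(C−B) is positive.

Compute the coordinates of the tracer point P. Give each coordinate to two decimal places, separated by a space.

2.86 4.27

A=(0,0), D=(5.00,0)
B = A + 3.00·(cos111°, sin111°) = (-1.0751, 2.8007)
|BD| = 6.6896
circle(B,7.00) ∩ circle(D,10.00): a=-0.4671, h=6.9844
  candidates: C₊=(1.4249,9.3391) cross=46.723; C₋=(-4.4234,-3.3465) cross=-46.723
  mode + wants cross > 0 → take C=(1.4249,9.3391) (cross=46.723)
ex = (C−B)/|BC| = (0.3571,0.9340); ey = (-0.9340,0.3571)
P = B + 2.78·ex + -3.15·ey = (2.8600,4.2724)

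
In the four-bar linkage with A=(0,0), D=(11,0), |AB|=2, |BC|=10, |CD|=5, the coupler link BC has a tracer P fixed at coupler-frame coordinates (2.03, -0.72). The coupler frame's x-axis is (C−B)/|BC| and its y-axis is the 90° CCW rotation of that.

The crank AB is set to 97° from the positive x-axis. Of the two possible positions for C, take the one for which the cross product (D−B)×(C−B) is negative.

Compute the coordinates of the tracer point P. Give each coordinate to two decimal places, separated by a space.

A=(0,0), D=(11.00,0)
B = A + 2.00·(cos97°, sin97°) = (-0.2437, 1.9851)
|BD| = 11.4176
circle(B,10.00) ∩ circle(D,5.00): a=8.9932, h=4.3729
  candidates: C₊=(9.3728,4.7278) cross=49.928; C₋=(7.8522,-3.8848) cross=-49.928
  mode - wants cross < 0 → take C=(7.8522,-3.8848) (cross=-49.928)
ex = (C−B)/|BC| = (0.8096,-0.5870); ey = (0.5870,0.8096)
P = B + 2.03·ex + -0.72·ey = (0.9771,0.2106)

0.98 0.21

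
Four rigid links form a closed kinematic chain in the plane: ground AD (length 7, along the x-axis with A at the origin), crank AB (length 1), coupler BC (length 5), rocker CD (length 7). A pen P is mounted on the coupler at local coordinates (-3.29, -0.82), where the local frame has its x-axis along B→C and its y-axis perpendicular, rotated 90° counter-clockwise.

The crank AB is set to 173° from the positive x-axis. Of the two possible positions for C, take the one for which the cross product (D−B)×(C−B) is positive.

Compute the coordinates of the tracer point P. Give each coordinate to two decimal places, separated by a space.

-1.97 -3.12

A=(0,0), D=(7.00,0)
B = A + 1.00·(cos173°, sin173°) = (-0.9925, 0.1219)
|BD| = 7.9935
circle(B,5.00) ∩ circle(D,7.00): a=2.4955, h=4.3327
  candidates: C₊=(1.5687,4.4160) cross=34.633; C₋=(1.4366,-4.2484) cross=-34.633
  mode + wants cross > 0 → take C=(1.5687,4.4160) (cross=34.633)
ex = (C−B)/|BC| = (0.5123,0.8588); ey = (-0.8588,0.5123)
P = B + -3.29·ex + -0.82·ey = (-1.9736,-3.1237)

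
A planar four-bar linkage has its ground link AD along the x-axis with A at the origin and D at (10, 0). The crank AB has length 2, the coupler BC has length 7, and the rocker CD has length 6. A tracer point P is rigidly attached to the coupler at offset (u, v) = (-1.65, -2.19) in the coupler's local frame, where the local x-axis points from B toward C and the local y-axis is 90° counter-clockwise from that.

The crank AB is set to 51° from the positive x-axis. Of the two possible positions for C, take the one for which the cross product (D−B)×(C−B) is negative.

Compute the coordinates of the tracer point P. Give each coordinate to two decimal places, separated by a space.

-1.48 1.53

A=(0,0), D=(10.00,0)
B = A + 2.00·(cos51°, sin51°) = (1.2586, 1.5543)
|BD| = 8.8785
circle(B,7.00) ∩ circle(D,6.00): a=5.1713, h=4.7178
  candidates: C₊=(7.1760,5.2939) cross=41.886; C₋=(5.5242,-3.9959) cross=-41.886
  mode - wants cross < 0 → take C=(5.5242,-3.9959) (cross=-41.886)
ex = (C−B)/|BC| = (0.6094,-0.7929); ey = (0.7929,0.6094)
P = B + -1.65·ex + -2.19·ey = (-1.4832,1.5280)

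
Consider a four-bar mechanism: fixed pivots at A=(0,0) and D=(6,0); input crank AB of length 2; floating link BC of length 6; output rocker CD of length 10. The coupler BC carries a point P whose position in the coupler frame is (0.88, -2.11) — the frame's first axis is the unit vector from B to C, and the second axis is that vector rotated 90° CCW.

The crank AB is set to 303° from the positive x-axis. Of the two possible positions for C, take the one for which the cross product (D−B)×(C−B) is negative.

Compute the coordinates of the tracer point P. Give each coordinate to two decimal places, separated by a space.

A=(0,0), D=(6.00,0)
B = A + 2.00·(cos303°, sin303°) = (1.0893, -1.6773)
|BD| = 5.1893
circle(B,6.00) ∩ circle(D,10.00): a=-3.5719, h=4.8209
  candidates: C₊=(-3.8492,1.7303) cross=25.017; C₋=(-0.7326,-7.3940) cross=-25.017
  mode - wants cross < 0 → take C=(-0.7326,-7.3940) (cross=-25.017)
ex = (C−B)/|BC| = (-0.3036,-0.9528); ey = (0.9528,-0.3036)
P = B + 0.88·ex + -2.11·ey = (-1.1883,-1.8751)

-1.19 -1.88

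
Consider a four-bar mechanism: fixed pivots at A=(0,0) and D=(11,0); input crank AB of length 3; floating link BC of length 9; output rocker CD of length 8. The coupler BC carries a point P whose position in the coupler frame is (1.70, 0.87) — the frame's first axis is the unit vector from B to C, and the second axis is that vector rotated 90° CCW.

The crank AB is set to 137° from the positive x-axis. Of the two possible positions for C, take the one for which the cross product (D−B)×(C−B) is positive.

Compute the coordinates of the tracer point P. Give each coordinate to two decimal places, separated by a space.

A=(0,0), D=(11.00,0)
B = A + 3.00·(cos137°, sin137°) = (-2.1941, 2.0460)
|BD| = 13.3518
circle(B,9.00) ∩ circle(D,8.00): a=7.3125, h=5.2467
  candidates: C₊=(5.8361,6.1101) cross=70.052; C₋=(4.2281,-4.2592) cross=-70.052
  mode + wants cross > 0 → take C=(5.8361,6.1101) (cross=70.052)
ex = (C−B)/|BC| = (0.8922,0.4516); ey = (-0.4516,0.8922)
P = B + 1.70·ex + 0.87·ey = (-1.0701,3.5899)

-1.07 3.59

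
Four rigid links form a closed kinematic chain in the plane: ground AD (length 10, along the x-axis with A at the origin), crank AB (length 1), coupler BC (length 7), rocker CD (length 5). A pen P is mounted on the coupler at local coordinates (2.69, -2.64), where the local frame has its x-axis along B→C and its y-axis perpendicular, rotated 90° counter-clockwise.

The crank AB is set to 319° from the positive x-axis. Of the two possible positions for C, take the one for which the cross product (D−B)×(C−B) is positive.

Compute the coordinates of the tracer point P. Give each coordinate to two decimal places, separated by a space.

A=(0,0), D=(10.00,0)
B = A + 1.00·(cos319°, sin319°) = (0.7547, -0.6561)
|BD| = 9.2685
circle(B,7.00) ∩ circle(D,5.00): a=5.9290, h=3.7212
  candidates: C₊=(6.4054,3.4755) cross=34.490; C₋=(6.9322,-3.9482) cross=-34.490
  mode + wants cross > 0 → take C=(6.4054,3.4755) (cross=34.490)
ex = (C−B)/|BC| = (0.8072,0.5902); ey = (-0.5902,0.8072)
P = B + 2.69·ex + -2.64·ey = (4.4844,-1.1995)

4.48 -1.20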